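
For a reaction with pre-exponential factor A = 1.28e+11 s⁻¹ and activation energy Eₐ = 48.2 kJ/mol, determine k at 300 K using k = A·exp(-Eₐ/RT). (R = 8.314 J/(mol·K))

5.18e+02 s⁻¹

Step 1: Use the Arrhenius equation: k = A × exp(-Eₐ/RT)
Step 2: Convert Eₐ to J/mol: 48.2 kJ/mol = 48200 J/mol
Step 3: Calculate the exponent: -Eₐ/(RT) = -48200/(8.314 × 300) = -19.32483
Step 4: k = 1.28e+11 × exp(-19.32483)
Step 5: k = 1.28e+11 × 4.04886e-09 = 5.1825e+02 s⁻¹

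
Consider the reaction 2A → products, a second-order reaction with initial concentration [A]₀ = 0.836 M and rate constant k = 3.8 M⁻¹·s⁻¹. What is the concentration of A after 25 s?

0.0104 M

Step 1: For a second-order reaction: 1/[A] = 1/[A]₀ + kt
Step 2: 1/[A] = 1/0.836 + 3.8 × 25
Step 3: 1/[A] = 1.196 + 95 = 96.2
Step 4: [A] = 1/96.2 = 0.0104 M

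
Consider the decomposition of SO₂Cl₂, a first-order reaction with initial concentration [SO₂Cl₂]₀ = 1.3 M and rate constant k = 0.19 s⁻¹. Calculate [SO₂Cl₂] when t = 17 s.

0.05142 M

Step 1: For a first-order reaction: [SO₂Cl₂] = [SO₂Cl₂]₀ × e^(-kt)
Step 2: [SO₂Cl₂] = 1.3 × e^(-0.19 × 17)
Step 3: [SO₂Cl₂] = 1.3 × e^(-3.23)
Step 4: [SO₂Cl₂] = 1.3 × 0.0395575 = 0.05142 M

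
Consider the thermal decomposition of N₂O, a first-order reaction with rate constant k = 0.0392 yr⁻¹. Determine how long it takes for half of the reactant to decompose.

17.68 yr

Step 1: For a first-order reaction, t₁/₂ = ln(2)/k
Step 2: t₁/₂ = ln(2)/0.0392
Step 3: t₁/₂ = 0.6931/0.0392 = 17.68 yr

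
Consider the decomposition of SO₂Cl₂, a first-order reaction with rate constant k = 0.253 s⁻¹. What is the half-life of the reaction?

2.74 s

Step 1: For a first-order reaction, t₁/₂ = ln(2)/k
Step 2: t₁/₂ = ln(2)/0.253
Step 3: t₁/₂ = 0.6931/0.253 = 2.74 s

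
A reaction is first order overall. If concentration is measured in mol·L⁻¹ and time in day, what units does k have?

day⁻¹

Step 1: For overall order n, rate = k × (concentration)^n.
Step 2: Rate has units mol·L⁻¹·day⁻¹; concentration term has units (mol·L⁻¹)^1.
Step 3: k = rate / (concentration)^n, so units of k = (mol·L⁻¹)^(1-1)·day⁻¹ = day⁻¹.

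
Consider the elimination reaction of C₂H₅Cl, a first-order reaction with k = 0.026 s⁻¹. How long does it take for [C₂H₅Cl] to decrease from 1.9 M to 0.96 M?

26.26 s

Step 1: For first-order: t = ln([C₂H₅Cl]₀/[C₂H₅Cl])/k
Step 2: t = ln(1.9/0.96)/0.026
Step 3: t = ln(1.979)/0.026
Step 4: t = 0.6827/0.026 = 26.26 s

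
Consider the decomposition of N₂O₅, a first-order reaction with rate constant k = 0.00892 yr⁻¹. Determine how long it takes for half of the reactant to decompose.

77.71 yr

Step 1: For a first-order reaction, t₁/₂ = ln(2)/k
Step 2: t₁/₂ = ln(2)/0.00892
Step 3: t₁/₂ = 0.6931/0.00892 = 77.71 yr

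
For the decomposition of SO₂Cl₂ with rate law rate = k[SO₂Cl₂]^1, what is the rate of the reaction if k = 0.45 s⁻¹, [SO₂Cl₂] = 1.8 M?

0.81 M/s

Step 1: Identify the rate law: rate = k[SO₂Cl₂]^1
Step 2: Substitute values: rate = 0.45 × (1.8)^1
Step 3: Calculate: rate = 0.45 × 1.8 = 0.81 M/s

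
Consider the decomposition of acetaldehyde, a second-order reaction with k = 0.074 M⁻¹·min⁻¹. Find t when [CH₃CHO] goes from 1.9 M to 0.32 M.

35.12 min

Step 1: For second-order: t = (1/[CH₃CHO] - 1/[CH₃CHO]₀)/k
Step 2: t = (1/0.32 - 1/1.9)/0.074
Step 3: t = (3.125 - 0.5263)/0.074
Step 4: t = 2.599/0.074 = 35.12 min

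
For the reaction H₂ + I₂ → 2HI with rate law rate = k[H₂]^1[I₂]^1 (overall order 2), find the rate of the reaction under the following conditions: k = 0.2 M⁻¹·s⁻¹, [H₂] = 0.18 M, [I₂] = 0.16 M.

0.00576 M/s

Step 1: The rate law is rate = k[H₂]^1[I₂]^1, overall order = 1+1 = 2
Step 2: Substitute values: rate = 0.2 × (0.18)^1 × (0.16)^1
Step 3: rate = 0.2 × 0.18 × 0.16 = 0.00576 M/s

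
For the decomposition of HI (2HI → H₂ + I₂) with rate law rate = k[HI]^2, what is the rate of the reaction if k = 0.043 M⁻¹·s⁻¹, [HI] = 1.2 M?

0.06192 M/s

Step 1: Identify the rate law: rate = k[HI]^2
Step 2: Substitute values: rate = 0.043 × (1.2)^2
Step 3: Calculate: rate = 0.043 × 1.44 = 0.06192 M/s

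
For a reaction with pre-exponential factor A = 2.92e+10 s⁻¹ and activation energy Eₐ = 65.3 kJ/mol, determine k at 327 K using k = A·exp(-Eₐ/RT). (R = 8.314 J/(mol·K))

1.08e+00 s⁻¹

Step 1: Use the Arrhenius equation: k = A × exp(-Eₐ/RT)
Step 2: Convert Eₐ to J/mol: 65.3 kJ/mol = 65300 J/mol
Step 3: Calculate the exponent: -Eₐ/(RT) = -65300/(8.314 × 327) = -24.01903
Step 4: k = 2.92e+10 × exp(-24.01903)
Step 5: k = 2.92e+10 × 3.70397e-11 = 1.0816e+00 s⁻¹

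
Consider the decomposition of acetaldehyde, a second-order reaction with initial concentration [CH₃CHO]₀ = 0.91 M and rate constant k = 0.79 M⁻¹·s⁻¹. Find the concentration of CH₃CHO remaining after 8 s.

0.1348 M

Step 1: For a second-order reaction: 1/[CH₃CHO] = 1/[CH₃CHO]₀ + kt
Step 2: 1/[CH₃CHO] = 1/0.91 + 0.79 × 8
Step 3: 1/[CH₃CHO] = 1.099 + 6.32 = 7.419
Step 4: [CH₃CHO] = 1/7.419 = 0.1348 M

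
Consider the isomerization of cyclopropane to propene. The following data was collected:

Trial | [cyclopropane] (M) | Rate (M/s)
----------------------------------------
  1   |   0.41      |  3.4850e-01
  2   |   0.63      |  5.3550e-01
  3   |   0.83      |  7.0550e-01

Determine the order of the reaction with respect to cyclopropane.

first order (1)

Step 1: Compare trials to find order n where rate₂/rate₁ = ([cyclopropane]₂/[cyclopropane]₁)^n
Step 2: rate₂/rate₁ = 5.3550e-01/3.4850e-01 = 1.537
Step 3: [cyclopropane]₂/[cyclopropane]₁ = 0.63/0.41 = 1.537
Step 4: n = ln(1.537)/ln(1.537) = 1.00 ≈ 1
Step 5: The reaction is first order in cyclopropane.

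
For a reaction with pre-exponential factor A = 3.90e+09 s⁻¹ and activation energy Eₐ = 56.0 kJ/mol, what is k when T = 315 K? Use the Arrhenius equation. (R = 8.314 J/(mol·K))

2.02e+00 s⁻¹

Step 1: Use the Arrhenius equation: k = A × exp(-Eₐ/RT)
Step 2: Convert Eₐ to J/mol: 56.0 kJ/mol = 56000 J/mol
Step 3: Calculate the exponent: -Eₐ/(RT) = -56000/(8.314 × 315) = -21.38294
Step 4: k = 3.90e+09 × exp(-21.38294)
Step 5: k = 3.90e+09 × 5.17020e-10 = 2.0164e+00 s⁻¹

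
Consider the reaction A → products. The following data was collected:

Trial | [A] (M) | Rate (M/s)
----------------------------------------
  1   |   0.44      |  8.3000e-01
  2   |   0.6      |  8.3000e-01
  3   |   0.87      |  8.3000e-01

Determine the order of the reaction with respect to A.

zeroth order (0)

Step 1: Compare trials - when concentration changes, rate stays constant.
Step 2: rate₂/rate₁ = 8.3000e-01/8.3000e-01 = 1
Step 3: [A]₂/[A]₁ = 0.6/0.44 = 1.364
Step 4: Since rate ratio ≈ (conc ratio)^0, the reaction is zeroth order.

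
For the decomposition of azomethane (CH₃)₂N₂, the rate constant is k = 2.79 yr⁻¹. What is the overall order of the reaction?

first order (1)

Step 1: The units of k for an nth-order reaction are (concentration)^(1-n)·(time)⁻¹.
Step 2: Here k has units yr⁻¹, so the concentration exponent is 0.
Step 3: 1 - n = 0 ⇒ n = 1. The reaction is first order.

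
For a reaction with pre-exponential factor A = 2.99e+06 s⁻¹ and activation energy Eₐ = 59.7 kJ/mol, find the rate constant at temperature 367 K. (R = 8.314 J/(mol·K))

9.51e-03 s⁻¹

Step 1: Use the Arrhenius equation: k = A × exp(-Eₐ/RT)
Step 2: Convert Eₐ to J/mol: 59.7 kJ/mol = 59700 J/mol
Step 3: Calculate the exponent: -Eₐ/(RT) = -59700/(8.314 × 367) = -19.56583
Step 4: k = 2.99e+06 × exp(-19.56583)
Step 5: k = 2.99e+06 × 3.18176e-09 = 9.5135e-03 s⁻¹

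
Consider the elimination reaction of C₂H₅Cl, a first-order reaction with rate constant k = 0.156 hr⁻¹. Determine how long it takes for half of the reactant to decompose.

4.443 hr

Step 1: For a first-order reaction, t₁/₂ = ln(2)/k
Step 2: t₁/₂ = ln(2)/0.156
Step 3: t₁/₂ = 0.6931/0.156 = 4.443 hr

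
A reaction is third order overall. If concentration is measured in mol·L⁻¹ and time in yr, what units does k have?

(mol·L⁻¹)⁻²·yr⁻¹

Step 1: For overall order n, rate = k × (concentration)^n.
Step 2: Rate has units mol·L⁻¹·yr⁻¹; concentration term has units (mol·L⁻¹)^3.
Step 3: k = rate / (concentration)^n, so units of k = (mol·L⁻¹)^(1-3)·yr⁻¹ = (mol·L⁻¹)⁻²·yr⁻¹.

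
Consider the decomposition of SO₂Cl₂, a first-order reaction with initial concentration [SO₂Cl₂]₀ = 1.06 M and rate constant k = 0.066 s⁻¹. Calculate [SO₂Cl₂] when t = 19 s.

0.3025 M

Step 1: For a first-order reaction: [SO₂Cl₂] = [SO₂Cl₂]₀ × e^(-kt)
Step 2: [SO₂Cl₂] = 1.06 × e^(-0.066 × 19)
Step 3: [SO₂Cl₂] = 1.06 × e^(-1.254)
Step 4: [SO₂Cl₂] = 1.06 × 0.285361 = 0.3025 M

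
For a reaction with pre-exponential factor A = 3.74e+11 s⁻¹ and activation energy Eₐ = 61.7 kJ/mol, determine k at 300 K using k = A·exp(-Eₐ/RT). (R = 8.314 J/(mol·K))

6.75e+00 s⁻¹

Step 1: Use the Arrhenius equation: k = A × exp(-Eₐ/RT)
Step 2: Convert Eₐ to J/mol: 61.7 kJ/mol = 61700 J/mol
Step 3: Calculate the exponent: -Eₐ/(RT) = -61700/(8.314 × 300) = -24.73739
Step 4: k = 3.74e+11 × exp(-24.73739)
Step 5: k = 3.74e+11 × 1.80588e-11 = 6.7540e+00 s⁻¹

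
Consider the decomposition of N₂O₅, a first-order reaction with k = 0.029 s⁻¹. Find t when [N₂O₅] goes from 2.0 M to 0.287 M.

66.95 s

Step 1: For first-order: t = ln([N₂O₅]₀/[N₂O₅])/k
Step 2: t = ln(2.0/0.287)/0.029
Step 3: t = ln(6.969)/0.029
Step 4: t = 1.941/0.029 = 66.95 s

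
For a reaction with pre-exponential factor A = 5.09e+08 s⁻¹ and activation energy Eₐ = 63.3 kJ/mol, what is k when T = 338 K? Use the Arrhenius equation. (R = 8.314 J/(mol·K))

8.39e-02 s⁻¹

Step 1: Use the Arrhenius equation: k = A × exp(-Eₐ/RT)
Step 2: Convert Eₐ to J/mol: 63.3 kJ/mol = 63300 J/mol
Step 3: Calculate the exponent: -Eₐ/(RT) = -63300/(8.314 × 338) = -22.52563
Step 4: k = 5.09e+08 × exp(-22.52563)
Step 5: k = 5.09e+08 × 1.64909e-10 = 8.3939e-02 s⁻¹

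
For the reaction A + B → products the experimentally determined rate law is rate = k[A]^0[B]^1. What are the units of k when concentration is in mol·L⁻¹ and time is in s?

s⁻¹

Step 1: Overall order = 0 + 1 = 1.
Step 2: rate has units mol·L⁻¹·s⁻¹; [A]^0[B]^1 has units (mol·L⁻¹)^1.
Step 3: k = rate/([A]^0[B]^1), so units of k = (mol·L⁻¹)^(1-1)·s⁻¹ = s⁻¹.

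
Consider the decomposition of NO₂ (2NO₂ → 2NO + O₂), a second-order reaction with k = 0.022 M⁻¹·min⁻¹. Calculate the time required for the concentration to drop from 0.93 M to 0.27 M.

119.5 min

Step 1: For second-order: t = (1/[NO₂] - 1/[NO₂]₀)/k
Step 2: t = (1/0.27 - 1/0.93)/0.022
Step 3: t = (3.704 - 1.075)/0.022
Step 4: t = 2.628/0.022 = 119.5 min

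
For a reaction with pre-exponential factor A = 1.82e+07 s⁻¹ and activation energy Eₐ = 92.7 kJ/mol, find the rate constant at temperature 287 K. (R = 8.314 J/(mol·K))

2.44e-10 s⁻¹

Step 1: Use the Arrhenius equation: k = A × exp(-Eₐ/RT)
Step 2: Convert Eₐ to J/mol: 92.7 kJ/mol = 92700 J/mol
Step 3: Calculate the exponent: -Eₐ/(RT) = -92700/(8.314 × 287) = -38.84971
Step 4: k = 1.82e+07 × exp(-38.84971)
Step 5: k = 1.82e+07 × 1.34210e-17 = 2.4426e-10 s⁻¹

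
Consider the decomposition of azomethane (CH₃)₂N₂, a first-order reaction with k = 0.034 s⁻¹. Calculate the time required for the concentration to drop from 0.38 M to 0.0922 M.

41.65 s

Step 1: For first-order: t = ln([azomethane]₀/[azomethane])/k
Step 2: t = ln(0.38/0.0922)/0.034
Step 3: t = ln(4.121)/0.034
Step 4: t = 1.416/0.034 = 41.65 s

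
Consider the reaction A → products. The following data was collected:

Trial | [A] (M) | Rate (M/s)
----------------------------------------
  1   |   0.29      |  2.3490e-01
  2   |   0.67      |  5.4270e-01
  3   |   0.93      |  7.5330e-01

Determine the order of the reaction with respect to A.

first order (1)

Step 1: Compare trials to find order n where rate₂/rate₁ = ([A]₂/[A]₁)^n
Step 2: rate₂/rate₁ = 5.4270e-01/2.3490e-01 = 2.31
Step 3: [A]₂/[A]₁ = 0.67/0.29 = 2.31
Step 4: n = ln(2.31)/ln(2.31) = 1.00 ≈ 1
Step 5: The reaction is first order in A.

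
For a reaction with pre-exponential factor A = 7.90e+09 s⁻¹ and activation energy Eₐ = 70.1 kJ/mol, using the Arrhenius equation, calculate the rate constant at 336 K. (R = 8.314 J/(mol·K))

9.99e-02 s⁻¹

Step 1: Use the Arrhenius equation: k = A × exp(-Eₐ/RT)
Step 2: Convert Eₐ to J/mol: 70.1 kJ/mol = 70100 J/mol
Step 3: Calculate the exponent: -Eₐ/(RT) = -70100/(8.314 × 336) = -25.09393
Step 4: k = 7.90e+09 × exp(-25.09393)
Step 5: k = 7.90e+09 × 1.26428e-11 = 9.9878e-02 s⁻¹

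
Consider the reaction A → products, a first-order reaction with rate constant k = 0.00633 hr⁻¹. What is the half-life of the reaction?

109.5 hr

Step 1: For a first-order reaction, t₁/₂ = ln(2)/k
Step 2: t₁/₂ = ln(2)/0.00633
Step 3: t₁/₂ = 0.6931/0.00633 = 109.5 hr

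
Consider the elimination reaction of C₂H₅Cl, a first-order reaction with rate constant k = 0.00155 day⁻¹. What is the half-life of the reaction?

447.2 day

Step 1: For a first-order reaction, t₁/₂ = ln(2)/k
Step 2: t₁/₂ = ln(2)/0.00155
Step 3: t₁/₂ = 0.6931/0.00155 = 447.2 day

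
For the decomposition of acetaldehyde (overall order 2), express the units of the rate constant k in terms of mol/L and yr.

(mol/L)⁻¹·yr⁻¹

Step 1: For overall order n, rate = k × (concentration)^n.
Step 2: Rate has units mol/L·yr⁻¹; concentration term has units (mol/L)^2.
Step 3: k = rate / (concentration)^n, so units of k = (mol/L)^(1-2)·yr⁻¹ = (mol/L)⁻¹·yr⁻¹.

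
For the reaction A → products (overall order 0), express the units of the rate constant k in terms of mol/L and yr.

mol/L·yr⁻¹

Step 1: For overall order n, rate = k × (concentration)^n.
Step 2: Rate has units mol/L·yr⁻¹; concentration term has units (mol/L)^0.
Step 3: k = rate / (concentration)^n, so units of k = (mol/L)^(1-0)·yr⁻¹ = mol/L·yr⁻¹.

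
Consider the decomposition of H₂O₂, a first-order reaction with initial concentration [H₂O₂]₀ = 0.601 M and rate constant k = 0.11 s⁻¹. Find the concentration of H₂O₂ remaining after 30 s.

0.02217 M

Step 1: For a first-order reaction: [H₂O₂] = [H₂O₂]₀ × e^(-kt)
Step 2: [H₂O₂] = 0.601 × e^(-0.11 × 30)
Step 3: [H₂O₂] = 0.601 × e^(-3.3)
Step 4: [H₂O₂] = 0.601 × 0.0368832 = 0.02217 M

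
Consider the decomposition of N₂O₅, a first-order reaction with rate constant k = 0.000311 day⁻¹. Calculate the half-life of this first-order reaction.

2229 day

Step 1: For a first-order reaction, t₁/₂ = ln(2)/k
Step 2: t₁/₂ = ln(2)/0.000311
Step 3: t₁/₂ = 0.6931/0.000311 = 2229 day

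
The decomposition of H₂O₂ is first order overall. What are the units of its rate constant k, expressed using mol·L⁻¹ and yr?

yr⁻¹

Step 1: For overall order n, rate = k × (concentration)^n.
Step 2: Rate has units mol·L⁻¹·yr⁻¹; concentration term has units (mol·L⁻¹)^1.
Step 3: k = rate / (concentration)^n, so units of k = (mol·L⁻¹)^(1-1)·yr⁻¹ = yr⁻¹.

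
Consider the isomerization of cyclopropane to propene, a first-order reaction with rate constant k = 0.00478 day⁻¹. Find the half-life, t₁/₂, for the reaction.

145 day

Step 1: For a first-order reaction, t₁/₂ = ln(2)/k
Step 2: t₁/₂ = ln(2)/0.00478
Step 3: t₁/₂ = 0.6931/0.00478 = 145 day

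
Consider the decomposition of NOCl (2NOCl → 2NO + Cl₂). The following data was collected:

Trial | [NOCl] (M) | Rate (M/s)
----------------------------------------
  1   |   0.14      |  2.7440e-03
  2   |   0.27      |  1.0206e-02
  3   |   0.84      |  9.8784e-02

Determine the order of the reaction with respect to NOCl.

second order (2)

Step 1: Compare trials to find order n where rate₂/rate₁ = ([NOCl]₂/[NOCl]₁)^n
Step 2: rate₂/rate₁ = 1.0206e-02/2.7440e-03 = 3.719
Step 3: [NOCl]₂/[NOCl]₁ = 0.27/0.14 = 1.929
Step 4: n = ln(3.719)/ln(1.929) = 2.00 ≈ 2
Step 5: The reaction is second order in NOCl.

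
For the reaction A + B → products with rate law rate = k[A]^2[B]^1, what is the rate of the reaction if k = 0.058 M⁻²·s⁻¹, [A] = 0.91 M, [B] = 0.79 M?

0.03794 M/s

Step 1: The rate law is rate = k[A]^2[B]^1
Step 2: Substitute: rate = 0.058 × (0.91)^2 × (0.79)^1
Step 3: rate = 0.058 × 0.8281 × 0.79 = 0.0379435 M/s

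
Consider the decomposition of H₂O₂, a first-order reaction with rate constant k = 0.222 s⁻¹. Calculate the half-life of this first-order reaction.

3.122 s

Step 1: For a first-order reaction, t₁/₂ = ln(2)/k
Step 2: t₁/₂ = ln(2)/0.222
Step 3: t₁/₂ = 0.6931/0.222 = 3.122 s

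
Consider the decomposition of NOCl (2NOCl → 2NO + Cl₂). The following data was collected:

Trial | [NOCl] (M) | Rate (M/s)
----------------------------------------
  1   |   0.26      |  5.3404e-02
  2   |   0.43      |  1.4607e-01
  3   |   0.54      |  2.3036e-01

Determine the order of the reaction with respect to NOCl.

second order (2)

Step 1: Compare trials to find order n where rate₂/rate₁ = ([NOCl]₂/[NOCl]₁)^n
Step 2: rate₂/rate₁ = 1.4607e-01/5.3404e-02 = 2.735
Step 3: [NOCl]₂/[NOCl]₁ = 0.43/0.26 = 1.654
Step 4: n = ln(2.735)/ln(1.654) = 2.00 ≈ 2
Step 5: The reaction is second order in NOCl.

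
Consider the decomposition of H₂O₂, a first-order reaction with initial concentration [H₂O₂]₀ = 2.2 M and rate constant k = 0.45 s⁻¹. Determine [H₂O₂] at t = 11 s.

0.01558 M

Step 1: For a first-order reaction: [H₂O₂] = [H₂O₂]₀ × e^(-kt)
Step 2: [H₂O₂] = 2.2 × e^(-0.45 × 11)
Step 3: [H₂O₂] = 2.2 × e^(-4.95)
Step 4: [H₂O₂] = 2.2 × 0.00708341 = 0.01558 M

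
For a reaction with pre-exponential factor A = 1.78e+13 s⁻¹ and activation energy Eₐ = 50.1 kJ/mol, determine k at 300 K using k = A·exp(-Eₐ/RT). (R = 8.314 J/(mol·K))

3.36e+04 s⁻¹

Step 1: Use the Arrhenius equation: k = A × exp(-Eₐ/RT)
Step 2: Convert Eₐ to J/mol: 50.1 kJ/mol = 50100 J/mol
Step 3: Calculate the exponent: -Eₐ/(RT) = -50100/(8.314 × 300) = -20.08660
Step 4: k = 1.78e+13 × exp(-20.08660)
Step 5: k = 1.78e+13 × 1.89017e-09 = 3.3645e+04 s⁻¹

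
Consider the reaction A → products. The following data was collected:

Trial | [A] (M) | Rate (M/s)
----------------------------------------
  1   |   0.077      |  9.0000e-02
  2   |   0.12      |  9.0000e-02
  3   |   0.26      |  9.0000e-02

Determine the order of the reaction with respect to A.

zeroth order (0)

Step 1: Compare trials - when concentration changes, rate stays constant.
Step 2: rate₂/rate₁ = 9.0000e-02/9.0000e-02 = 1
Step 3: [A]₂/[A]₁ = 0.12/0.077 = 1.558
Step 4: Since rate ratio ≈ (conc ratio)^0, the reaction is zeroth order.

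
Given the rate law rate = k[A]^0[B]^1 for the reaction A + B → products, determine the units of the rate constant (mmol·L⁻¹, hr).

hr⁻¹

Step 1: Overall order = 0 + 1 = 1.
Step 2: rate has units mmol·L⁻¹·hr⁻¹; [A]^0[B]^1 has units (mmol·L⁻¹)^1.
Step 3: k = rate/([A]^0[B]^1), so units of k = (mmol·L⁻¹)^(1-1)·hr⁻¹ = hr⁻¹.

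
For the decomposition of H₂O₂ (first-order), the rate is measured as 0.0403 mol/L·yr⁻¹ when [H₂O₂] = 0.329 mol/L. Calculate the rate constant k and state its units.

0.1225 yr⁻¹

Step 1: rate = k[H₂O₂]^1, so k = rate / [H₂O₂]^1.
Step 2: k = 0.0403 / (0.329)^1 = 0.0403 / 0.329.
Step 3: k = 0.1225 yr⁻¹.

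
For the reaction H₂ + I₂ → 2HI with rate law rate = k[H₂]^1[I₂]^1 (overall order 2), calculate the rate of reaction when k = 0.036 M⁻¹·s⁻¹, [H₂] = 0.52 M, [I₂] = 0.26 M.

0.004867 M/s

Step 1: The rate law is rate = k[H₂]^1[I₂]^1, overall order = 1+1 = 2
Step 2: Substitute values: rate = 0.036 × (0.52)^1 × (0.26)^1
Step 3: rate = 0.036 × 0.52 × 0.26 = 0.0048672 M/s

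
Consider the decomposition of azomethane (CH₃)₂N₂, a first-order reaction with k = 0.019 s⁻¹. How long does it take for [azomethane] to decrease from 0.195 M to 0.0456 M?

76.48 s

Step 1: For first-order: t = ln([azomethane]₀/[azomethane])/k
Step 2: t = ln(0.195/0.0456)/0.019
Step 3: t = ln(4.276)/0.019
Step 4: t = 1.453/0.019 = 76.48 s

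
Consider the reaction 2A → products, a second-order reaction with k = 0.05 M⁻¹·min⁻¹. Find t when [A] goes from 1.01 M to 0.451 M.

24.54 min

Step 1: For second-order: t = (1/[A] - 1/[A]₀)/k
Step 2: t = (1/0.451 - 1/1.01)/0.05
Step 3: t = (2.217 - 0.9901)/0.05
Step 4: t = 1.227/0.05 = 24.54 min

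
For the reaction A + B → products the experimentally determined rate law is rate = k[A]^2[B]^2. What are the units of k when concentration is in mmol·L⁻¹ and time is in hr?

(mmol·L⁻¹)⁻³·hr⁻¹

Step 1: Overall order = 2 + 2 = 4.
Step 2: rate has units mmol·L⁻¹·hr⁻¹; [A]^2[B]^2 has units (mmol·L⁻¹)^4.
Step 3: k = rate/([A]^2[B]^2), so units of k = (mmol·L⁻¹)^(1-4)·hr⁻¹ = (mmol·L⁻¹)⁻³·hr⁻¹.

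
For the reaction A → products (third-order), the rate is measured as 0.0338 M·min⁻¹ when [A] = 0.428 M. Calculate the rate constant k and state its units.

0.4311 M⁻²·min⁻¹

Step 1: rate = k[A]^3, so k = rate / [A]^3.
Step 2: k = 0.0338 / (0.428)^3 = 0.0338 / 0.0784.
Step 3: k = 0.4311 M⁻²·min⁻¹.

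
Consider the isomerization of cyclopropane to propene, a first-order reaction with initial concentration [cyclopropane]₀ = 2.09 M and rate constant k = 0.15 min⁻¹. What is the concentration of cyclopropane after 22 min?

0.07709 M

Step 1: For a first-order reaction: [cyclopropane] = [cyclopropane]₀ × e^(-kt)
Step 2: [cyclopropane] = 2.09 × e^(-0.15 × 22)
Step 3: [cyclopropane] = 2.09 × e^(-3.3)
Step 4: [cyclopropane] = 2.09 × 0.0368832 = 0.07709 M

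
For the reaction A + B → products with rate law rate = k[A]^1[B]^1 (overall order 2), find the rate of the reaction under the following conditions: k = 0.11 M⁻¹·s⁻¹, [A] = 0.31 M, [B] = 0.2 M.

0.00682 M/s

Step 1: The rate law is rate = k[A]^1[B]^1, overall order = 1+1 = 2
Step 2: Substitute values: rate = 0.11 × (0.31)^1 × (0.2)^1
Step 3: rate = 0.11 × 0.31 × 0.2 = 0.00682 M/s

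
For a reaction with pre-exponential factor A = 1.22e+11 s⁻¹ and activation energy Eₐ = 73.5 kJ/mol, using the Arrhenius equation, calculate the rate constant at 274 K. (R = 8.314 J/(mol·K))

1.19e-03 s⁻¹

Step 1: Use the Arrhenius equation: k = A × exp(-Eₐ/RT)
Step 2: Convert Eₐ to J/mol: 73.5 kJ/mol = 73500 J/mol
Step 3: Calculate the exponent: -Eₐ/(RT) = -73500/(8.314 × 274) = -32.26463
Step 4: k = 1.22e+11 × exp(-32.26463)
Step 5: k = 1.22e+11 × 9.71962e-15 = 1.1858e-03 s⁻¹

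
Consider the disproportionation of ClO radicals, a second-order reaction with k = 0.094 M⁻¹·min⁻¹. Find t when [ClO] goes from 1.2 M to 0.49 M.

12.85 min

Step 1: For second-order: t = (1/[ClO] - 1/[ClO]₀)/k
Step 2: t = (1/0.49 - 1/1.2)/0.094
Step 3: t = (2.041 - 0.8333)/0.094
Step 4: t = 1.207/0.094 = 12.85 min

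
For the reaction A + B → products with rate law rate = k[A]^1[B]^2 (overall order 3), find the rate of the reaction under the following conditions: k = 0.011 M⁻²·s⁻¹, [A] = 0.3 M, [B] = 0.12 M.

4.752e-05 M/s

Step 1: The rate law is rate = k[A]^1[B]^2, overall order = 1+2 = 3
Step 2: Substitute values: rate = 0.011 × (0.3)^1 × (0.12)^2
Step 3: rate = 0.011 × 0.3 × 0.0144 = 4.752e-05 M/s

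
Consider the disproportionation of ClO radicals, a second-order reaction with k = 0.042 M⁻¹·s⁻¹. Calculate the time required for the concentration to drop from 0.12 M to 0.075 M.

119 s

Step 1: For second-order: t = (1/[ClO] - 1/[ClO]₀)/k
Step 2: t = (1/0.075 - 1/0.12)/0.042
Step 3: t = (13.33 - 8.333)/0.042
Step 4: t = 5/0.042 = 119 s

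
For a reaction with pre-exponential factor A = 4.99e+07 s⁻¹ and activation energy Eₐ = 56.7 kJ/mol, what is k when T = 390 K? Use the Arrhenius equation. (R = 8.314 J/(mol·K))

1.27e+00 s⁻¹

Step 1: Use the Arrhenius equation: k = A × exp(-Eₐ/RT)
Step 2: Convert Eₐ to J/mol: 56.7 kJ/mol = 56700 J/mol
Step 3: Calculate the exponent: -Eₐ/(RT) = -56700/(8.314 × 390) = -17.48672
Step 4: k = 4.99e+07 × exp(-17.48672)
Step 5: k = 4.99e+07 × 2.54457e-08 = 1.2697e+00 s⁻¹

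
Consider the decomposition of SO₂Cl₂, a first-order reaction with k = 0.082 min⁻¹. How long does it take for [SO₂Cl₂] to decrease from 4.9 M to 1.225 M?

16.91 min

Step 1: For first-order: t = ln([SO₂Cl₂]₀/[SO₂Cl₂])/k
Step 2: t = ln(4.9/1.225)/0.082
Step 3: t = ln(4)/0.082
Step 4: t = 1.386/0.082 = 16.91 min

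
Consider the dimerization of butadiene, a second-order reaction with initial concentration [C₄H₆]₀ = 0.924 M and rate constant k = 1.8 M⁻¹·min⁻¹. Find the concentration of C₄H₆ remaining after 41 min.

0.01335 M

Step 1: For a second-order reaction: 1/[C₄H₆] = 1/[C₄H₆]₀ + kt
Step 2: 1/[C₄H₆] = 1/0.924 + 1.8 × 41
Step 3: 1/[C₄H₆] = 1.082 + 73.8 = 74.88
Step 4: [C₄H₆] = 1/74.88 = 0.01335 M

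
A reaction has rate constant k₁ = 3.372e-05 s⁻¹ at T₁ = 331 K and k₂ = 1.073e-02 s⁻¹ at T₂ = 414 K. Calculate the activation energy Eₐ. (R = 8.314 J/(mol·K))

79.1 kJ/mol

Step 1: Use the two-temperature Arrhenius form: ln(k₂/k₁) = -Eₐ/R × (1/T₂ - 1/T₁)
Step 2: ln(k₂/k₁) = ln(1.073e-02/3.372e-05) = ln(318.209) = 5.76271
Step 3: 1/T₂ - 1/T₁ = 1/414 - 1/331 = -6.056891e-04 K⁻¹
Step 4: Eₐ = -R × ln(k₂/k₁) / (1/T₂ - 1/T₁) = -8.314 × 5.76271 / -6.056891e-04
Step 5: Eₐ = 7.9102e+04 J/mol = 79.1 kJ/mol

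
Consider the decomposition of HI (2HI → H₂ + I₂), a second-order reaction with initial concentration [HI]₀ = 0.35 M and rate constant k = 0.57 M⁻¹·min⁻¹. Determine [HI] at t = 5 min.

0.1752 M

Step 1: For a second-order reaction: 1/[HI] = 1/[HI]₀ + kt
Step 2: 1/[HI] = 1/0.35 + 0.57 × 5
Step 3: 1/[HI] = 2.857 + 2.85 = 5.707
Step 4: [HI] = 1/5.707 = 0.1752 M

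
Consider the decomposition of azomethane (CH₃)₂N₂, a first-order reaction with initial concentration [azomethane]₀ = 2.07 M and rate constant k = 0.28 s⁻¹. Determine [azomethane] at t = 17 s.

0.01773 M

Step 1: For a first-order reaction: [azomethane] = [azomethane]₀ × e^(-kt)
Step 2: [azomethane] = 2.07 × e^(-0.28 × 17)
Step 3: [azomethane] = 2.07 × e^(-4.76)
Step 4: [azomethane] = 2.07 × 0.00856561 = 0.01773 M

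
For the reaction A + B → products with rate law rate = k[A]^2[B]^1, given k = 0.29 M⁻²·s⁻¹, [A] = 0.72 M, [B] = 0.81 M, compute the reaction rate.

0.1218 M/s

Step 1: The rate law is rate = k[A]^2[B]^1
Step 2: Substitute: rate = 0.29 × (0.72)^2 × (0.81)^1
Step 3: rate = 0.29 × 0.5184 × 0.81 = 0.121772 M/s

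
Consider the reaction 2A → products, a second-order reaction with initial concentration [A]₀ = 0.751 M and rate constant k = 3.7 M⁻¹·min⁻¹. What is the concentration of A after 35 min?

0.007643 M

Step 1: For a second-order reaction: 1/[A] = 1/[A]₀ + kt
Step 2: 1/[A] = 1/0.751 + 3.7 × 35
Step 3: 1/[A] = 1.332 + 129.5 = 130.8
Step 4: [A] = 1/130.8 = 0.007643 M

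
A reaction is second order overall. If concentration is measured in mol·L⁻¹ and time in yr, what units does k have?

(mol·L⁻¹)⁻¹·yr⁻¹

Step 1: For overall order n, rate = k × (concentration)^n.
Step 2: Rate has units mol·L⁻¹·yr⁻¹; concentration term has units (mol·L⁻¹)^2.
Step 3: k = rate / (concentration)^n, so units of k = (mol·L⁻¹)^(1-2)·yr⁻¹ = (mol·L⁻¹)⁻¹·yr⁻¹.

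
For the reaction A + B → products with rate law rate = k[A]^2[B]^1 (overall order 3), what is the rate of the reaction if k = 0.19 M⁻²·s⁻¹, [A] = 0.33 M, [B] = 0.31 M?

0.006414 M/s

Step 1: The rate law is rate = k[A]^2[B]^1, overall order = 2+1 = 3
Step 2: Substitute values: rate = 0.19 × (0.33)^2 × (0.31)^1
Step 3: rate = 0.19 × 0.1089 × 0.31 = 0.00641421 M/s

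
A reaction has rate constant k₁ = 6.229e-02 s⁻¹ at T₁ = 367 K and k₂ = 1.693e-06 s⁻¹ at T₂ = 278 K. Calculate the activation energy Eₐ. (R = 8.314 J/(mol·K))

100.2 kJ/mol

Step 1: Use the two-temperature Arrhenius form: ln(k₂/k₁) = -Eₐ/R × (1/T₂ - 1/T₁)
Step 2: ln(k₂/k₁) = ln(1.693e-06/6.229e-02) = ln(2.71793e-05) = -10.5131
Step 3: 1/T₂ - 1/T₁ = 1/278 - 1/367 = 8.723267e-04 K⁻¹
Step 4: Eₐ = -R × ln(k₂/k₁) / (1/T₂ - 1/T₁) = -8.314 × -10.5131 / 8.723267e-04
Step 5: Eₐ = 1.0020e+05 J/mol = 100.2 kJ/mol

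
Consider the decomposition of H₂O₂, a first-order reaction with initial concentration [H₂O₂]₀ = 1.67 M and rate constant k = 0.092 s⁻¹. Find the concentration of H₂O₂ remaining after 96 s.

0.0002438 M

Step 1: For a first-order reaction: [H₂O₂] = [H₂O₂]₀ × e^(-kt)
Step 2: [H₂O₂] = 1.67 × e^(-0.092 × 96)
Step 3: [H₂O₂] = 1.67 × e^(-8.832)
Step 4: [H₂O₂] = 1.67 × 0.000145986 = 0.0002438 M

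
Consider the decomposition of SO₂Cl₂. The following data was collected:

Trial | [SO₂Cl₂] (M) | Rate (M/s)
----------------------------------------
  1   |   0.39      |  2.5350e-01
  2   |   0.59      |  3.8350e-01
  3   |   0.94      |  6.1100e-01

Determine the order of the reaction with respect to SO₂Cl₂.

first order (1)

Step 1: Compare trials to find order n where rate₂/rate₁ = ([SO₂Cl₂]₂/[SO₂Cl₂]₁)^n
Step 2: rate₂/rate₁ = 3.8350e-01/2.5350e-01 = 1.513
Step 3: [SO₂Cl₂]₂/[SO₂Cl₂]₁ = 0.59/0.39 = 1.513
Step 4: n = ln(1.513)/ln(1.513) = 1.00 ≈ 1
Step 5: The reaction is first order in SO₂Cl₂.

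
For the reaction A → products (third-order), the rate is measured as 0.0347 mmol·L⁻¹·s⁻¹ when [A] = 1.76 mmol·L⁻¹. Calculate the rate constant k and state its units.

0.006365 (mmol·L⁻¹)⁻²·s⁻¹

Step 1: rate = k[A]^3, so k = rate / [A]^3.
Step 2: k = 0.0347 / (1.76)^3 = 0.0347 / 5.452.
Step 3: k = 0.006365 (mmol·L⁻¹)⁻²·s⁻¹.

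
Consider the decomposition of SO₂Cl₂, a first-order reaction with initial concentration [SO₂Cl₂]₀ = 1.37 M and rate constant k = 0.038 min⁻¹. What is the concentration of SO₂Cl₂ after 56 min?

0.1631 M

Step 1: For a first-order reaction: [SO₂Cl₂] = [SO₂Cl₂]₀ × e^(-kt)
Step 2: [SO₂Cl₂] = 1.37 × e^(-0.038 × 56)
Step 3: [SO₂Cl₂] = 1.37 × e^(-2.128)
Step 4: [SO₂Cl₂] = 1.37 × 0.119075 = 0.1631 M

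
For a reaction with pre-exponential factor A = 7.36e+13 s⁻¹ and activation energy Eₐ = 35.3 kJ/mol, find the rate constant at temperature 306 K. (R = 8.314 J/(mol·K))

6.93e+07 s⁻¹

Step 1: Use the Arrhenius equation: k = A × exp(-Eₐ/RT)
Step 2: Convert Eₐ to J/mol: 35.3 kJ/mol = 35300 J/mol
Step 3: Calculate the exponent: -Eₐ/(RT) = -35300/(8.314 × 306) = -13.87533
Step 4: k = 7.36e+13 × exp(-13.87533)
Step 5: k = 7.36e+13 × 9.41935e-07 = 6.9326e+07 s⁻¹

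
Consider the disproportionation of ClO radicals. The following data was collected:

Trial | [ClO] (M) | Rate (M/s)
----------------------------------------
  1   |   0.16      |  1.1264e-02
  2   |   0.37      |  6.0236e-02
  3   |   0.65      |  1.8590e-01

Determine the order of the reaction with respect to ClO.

second order (2)

Step 1: Compare trials to find order n where rate₂/rate₁ = ([ClO]₂/[ClO]₁)^n
Step 2: rate₂/rate₁ = 6.0236e-02/1.1264e-02 = 5.348
Step 3: [ClO]₂/[ClO]₁ = 0.37/0.16 = 2.312
Step 4: n = ln(5.348)/ln(2.312) = 2.00 ≈ 2
Step 5: The reaction is second order in ClO.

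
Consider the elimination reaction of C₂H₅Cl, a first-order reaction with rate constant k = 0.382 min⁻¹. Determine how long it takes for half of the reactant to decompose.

1.815 min

Step 1: For a first-order reaction, t₁/₂ = ln(2)/k
Step 2: t₁/₂ = ln(2)/0.382
Step 3: t₁/₂ = 0.6931/0.382 = 1.815 min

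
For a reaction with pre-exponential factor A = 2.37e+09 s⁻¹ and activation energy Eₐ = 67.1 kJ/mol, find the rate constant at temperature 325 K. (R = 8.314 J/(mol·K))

3.89e-02 s⁻¹

Step 1: Use the Arrhenius equation: k = A × exp(-Eₐ/RT)
Step 2: Convert Eₐ to J/mol: 67.1 kJ/mol = 67100 J/mol
Step 3: Calculate the exponent: -Eₐ/(RT) = -67100/(8.314 × 325) = -24.83300
Step 4: k = 2.37e+09 × exp(-24.83300)
Step 5: k = 2.37e+09 × 1.64121e-11 = 3.8897e-02 s⁻¹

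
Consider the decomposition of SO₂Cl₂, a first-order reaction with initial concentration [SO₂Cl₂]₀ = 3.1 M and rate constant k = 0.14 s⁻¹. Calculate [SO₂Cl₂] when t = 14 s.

0.4367 M

Step 1: For a first-order reaction: [SO₂Cl₂] = [SO₂Cl₂]₀ × e^(-kt)
Step 2: [SO₂Cl₂] = 3.1 × e^(-0.14 × 14)
Step 3: [SO₂Cl₂] = 3.1 × e^(-1.96)
Step 4: [SO₂Cl₂] = 3.1 × 0.140858 = 0.4367 M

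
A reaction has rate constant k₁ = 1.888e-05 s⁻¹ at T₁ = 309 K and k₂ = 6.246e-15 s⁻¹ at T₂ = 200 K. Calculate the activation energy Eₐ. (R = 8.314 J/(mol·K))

102.9 kJ/mol

Step 1: Use the two-temperature Arrhenius form: ln(k₂/k₁) = -Eₐ/R × (1/T₂ - 1/T₁)
Step 2: ln(k₂/k₁) = ln(6.246e-15/1.888e-05) = ln(3.30826e-10) = -21.8294
Step 3: 1/T₂ - 1/T₁ = 1/200 - 1/309 = 1.763754e-03 K⁻¹
Step 4: Eₐ = -R × ln(k₂/k₁) / (1/T₂ - 1/T₁) = -8.314 × -21.8294 / 1.763754e-03
Step 5: Eₐ = 1.0290e+05 J/mol = 102.9 kJ/mol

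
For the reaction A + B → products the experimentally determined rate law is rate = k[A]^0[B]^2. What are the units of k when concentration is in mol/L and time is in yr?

(mol/L)⁻¹·yr⁻¹

Step 1: Overall order = 0 + 2 = 2.
Step 2: rate has units mol/L·yr⁻¹; [A]^0[B]^2 has units (mol/L)^2.
Step 3: k = rate/([A]^0[B]^2), so units of k = (mol/L)^(1-2)·yr⁻¹ = (mol/L)⁻¹·yr⁻¹.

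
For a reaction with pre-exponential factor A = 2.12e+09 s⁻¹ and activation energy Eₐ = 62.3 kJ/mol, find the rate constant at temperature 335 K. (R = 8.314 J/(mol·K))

4.09e-01 s⁻¹

Step 1: Use the Arrhenius equation: k = A × exp(-Eₐ/RT)
Step 2: Convert Eₐ to J/mol: 62.3 kJ/mol = 62300 J/mol
Step 3: Calculate the exponent: -Eₐ/(RT) = -62300/(8.314 × 335) = -22.36831
Step 4: k = 2.12e+09 × exp(-22.36831)
Step 5: k = 2.12e+09 × 1.93004e-10 = 4.0917e-01 s⁻¹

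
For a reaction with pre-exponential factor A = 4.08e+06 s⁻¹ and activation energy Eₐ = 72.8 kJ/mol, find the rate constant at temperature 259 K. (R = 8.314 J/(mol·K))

8.47e-09 s⁻¹

Step 1: Use the Arrhenius equation: k = A × exp(-Eₐ/RT)
Step 2: Convert Eₐ to J/mol: 72.8 kJ/mol = 72800 J/mol
Step 3: Calculate the exponent: -Eₐ/(RT) = -72800/(8.314 × 259) = -33.80816
Step 4: k = 4.08e+06 × exp(-33.80816)
Step 5: k = 4.08e+06 × 2.07636e-15 = 8.4715e-09 s⁻¹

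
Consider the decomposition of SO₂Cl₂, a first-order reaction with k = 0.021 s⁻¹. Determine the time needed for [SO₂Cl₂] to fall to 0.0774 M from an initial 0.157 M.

33.68 s

Step 1: For first-order: t = ln([SO₂Cl₂]₀/[SO₂Cl₂])/k
Step 2: t = ln(0.157/0.0774)/0.021
Step 3: t = ln(2.028)/0.021
Step 4: t = 0.7073/0.021 = 33.68 s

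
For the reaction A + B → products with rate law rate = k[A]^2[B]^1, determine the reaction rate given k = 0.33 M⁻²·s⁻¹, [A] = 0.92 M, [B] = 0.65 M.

0.1816 M/s

Step 1: The rate law is rate = k[A]^2[B]^1
Step 2: Substitute: rate = 0.33 × (0.92)^2 × (0.65)^1
Step 3: rate = 0.33 × 0.8464 × 0.65 = 0.181553 M/s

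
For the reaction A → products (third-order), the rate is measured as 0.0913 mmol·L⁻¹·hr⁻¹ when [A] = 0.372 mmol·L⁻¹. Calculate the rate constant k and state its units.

1.774 (mmol·L⁻¹)⁻²·hr⁻¹

Step 1: rate = k[A]^3, so k = rate / [A]^3.
Step 2: k = 0.0913 / (0.372)^3 = 0.0913 / 0.05148.
Step 3: k = 1.774 (mmol·L⁻¹)⁻²·hr⁻¹.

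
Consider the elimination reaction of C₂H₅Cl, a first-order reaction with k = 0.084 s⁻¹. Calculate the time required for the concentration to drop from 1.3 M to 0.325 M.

16.5 s

Step 1: For first-order: t = ln([C₂H₅Cl]₀/[C₂H₅Cl])/k
Step 2: t = ln(1.3/0.325)/0.084
Step 3: t = ln(4)/0.084
Step 4: t = 1.386/0.084 = 16.5 s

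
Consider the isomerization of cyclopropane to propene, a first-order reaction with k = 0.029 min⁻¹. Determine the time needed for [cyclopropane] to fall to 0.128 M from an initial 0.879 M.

66.44 min

Step 1: For first-order: t = ln([cyclopropane]₀/[cyclopropane])/k
Step 2: t = ln(0.879/0.128)/0.029
Step 3: t = ln(6.867)/0.029
Step 4: t = 1.927/0.029 = 66.44 min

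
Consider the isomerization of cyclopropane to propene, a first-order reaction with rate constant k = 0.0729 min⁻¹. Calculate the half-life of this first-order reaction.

9.508 min

Step 1: For a first-order reaction, t₁/₂ = ln(2)/k
Step 2: t₁/₂ = ln(2)/0.0729
Step 3: t₁/₂ = 0.6931/0.0729 = 9.508 min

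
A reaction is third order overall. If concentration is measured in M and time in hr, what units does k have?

M⁻²·hr⁻¹

Step 1: For overall order n, rate = k × (concentration)^n.
Step 2: Rate has units M·hr⁻¹; concentration term has units M^3.
Step 3: k = rate / (concentration)^n, so units of k = M^(1-3)·hr⁻¹ = M⁻²·hr⁻¹.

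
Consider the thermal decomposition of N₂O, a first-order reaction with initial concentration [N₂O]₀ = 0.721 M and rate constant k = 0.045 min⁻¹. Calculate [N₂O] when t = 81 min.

0.01883 M

Step 1: For a first-order reaction: [N₂O] = [N₂O]₀ × e^(-kt)
Step 2: [N₂O] = 0.721 × e^(-0.045 × 81)
Step 3: [N₂O] = 0.721 × e^(-3.645)
Step 4: [N₂O] = 0.721 × 0.0261214 = 0.01883 M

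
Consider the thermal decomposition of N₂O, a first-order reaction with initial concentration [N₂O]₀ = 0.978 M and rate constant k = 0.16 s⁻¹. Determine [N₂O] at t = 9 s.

0.2317 M

Step 1: For a first-order reaction: [N₂O] = [N₂O]₀ × e^(-kt)
Step 2: [N₂O] = 0.978 × e^(-0.16 × 9)
Step 3: [N₂O] = 0.978 × e^(-1.44)
Step 4: [N₂O] = 0.978 × 0.236928 = 0.2317 M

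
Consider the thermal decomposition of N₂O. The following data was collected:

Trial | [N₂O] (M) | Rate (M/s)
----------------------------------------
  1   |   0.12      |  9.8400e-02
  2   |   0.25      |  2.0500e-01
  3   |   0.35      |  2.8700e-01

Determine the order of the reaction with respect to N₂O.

first order (1)

Step 1: Compare trials to find order n where rate₂/rate₁ = ([N₂O]₂/[N₂O]₁)^n
Step 2: rate₂/rate₁ = 2.0500e-01/9.8400e-02 = 2.083
Step 3: [N₂O]₂/[N₂O]₁ = 0.25/0.12 = 2.083
Step 4: n = ln(2.083)/ln(2.083) = 1.00 ≈ 1
Step 5: The reaction is first order in N₂O.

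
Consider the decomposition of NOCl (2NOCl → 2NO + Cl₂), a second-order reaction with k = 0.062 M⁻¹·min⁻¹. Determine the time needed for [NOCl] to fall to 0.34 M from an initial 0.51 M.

15.81 min

Step 1: For second-order: t = (1/[NOCl] - 1/[NOCl]₀)/k
Step 2: t = (1/0.34 - 1/0.51)/0.062
Step 3: t = (2.941 - 1.961)/0.062
Step 4: t = 0.9804/0.062 = 15.81 min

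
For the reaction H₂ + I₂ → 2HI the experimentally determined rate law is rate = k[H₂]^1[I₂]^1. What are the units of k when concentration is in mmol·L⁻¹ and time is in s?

(mmol·L⁻¹)⁻¹·s⁻¹

Step 1: Overall order = 1 + 1 = 2.
Step 2: rate has units mmol·L⁻¹·s⁻¹; [H₂]^1[I₂]^1 has units (mmol·L⁻¹)^2.
Step 3: k = rate/([H₂]^1[I₂]^1), so units of k = (mmol·L⁻¹)^(1-2)·s⁻¹ = (mmol·L⁻¹)⁻¹·s⁻¹.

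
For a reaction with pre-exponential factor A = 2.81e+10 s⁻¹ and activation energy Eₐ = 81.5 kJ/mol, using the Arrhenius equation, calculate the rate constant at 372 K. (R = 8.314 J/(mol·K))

1.01e-01 s⁻¹

Step 1: Use the Arrhenius equation: k = A × exp(-Eₐ/RT)
Step 2: Convert Eₐ to J/mol: 81.5 kJ/mol = 81500 J/mol
Step 3: Calculate the exponent: -Eₐ/(RT) = -81500/(8.314 × 372) = -26.35146
Step 4: k = 2.81e+10 × exp(-26.35146)
Step 5: k = 2.81e+10 × 3.59506e-12 = 1.0102e-01 s⁻¹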